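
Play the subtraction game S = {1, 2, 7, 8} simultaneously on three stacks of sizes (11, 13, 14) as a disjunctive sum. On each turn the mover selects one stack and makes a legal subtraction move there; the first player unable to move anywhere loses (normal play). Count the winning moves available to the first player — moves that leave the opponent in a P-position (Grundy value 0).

All stacks use S = {1, 2, 7, 8}:
n :  0  1  2  3  4  5  6  7  8  9 10 11 12 13 14
G :  0  1  2  0  1  2  0  1  2  0  1  2  0  1  2
Stack A: G(11) = 2.
Stack B: G(13) = 1.
Stack C: G(14) = 2.
Combined Grundy value = 2 ⊕ 1 ⊕ 2 = 1.
A winning move leaves total XOR = 0, i.e. changes one component's Grundy value g to g ⊕ X where X is the current total.
Stack A: need g' = 2⊕1 = 3. Options: 11−1→G=1, 11−2→G=0, 11−7→G=1, 11−8→G=0. Hits: 0.
Stack B: need g' = 1⊕1 = 0. Options: 13−1→G=0, 13−2→G=2, 13−7→G=0, 13−8→G=2. Hits: 2.
Stack C: need g' = 2⊕1 = 3. Options: 14−1→G=1, 14−2→G=0, 14−7→G=1, 14−8→G=0. Hits: 0.

2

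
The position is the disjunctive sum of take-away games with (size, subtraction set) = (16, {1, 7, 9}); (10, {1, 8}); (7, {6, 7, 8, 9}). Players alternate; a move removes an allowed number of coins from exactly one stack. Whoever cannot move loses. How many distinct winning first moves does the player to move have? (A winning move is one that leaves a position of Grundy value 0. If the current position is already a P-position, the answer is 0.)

0

Stack A, S = {1, 7, 9}:
G(0) = 0
G(1) = mex{0} = 1
G(2) = mex{1} = 0
G(3) = mex{0} = 1
G(4) = mex{1} = 0
G(5) = mex{0} = 1
G(6) = mex{1} = 0
G(7) = mex{0,0} = 1
G(8) = mex{1,1} = 0
G(9) = mex{0,0,0} = 1
G(10) = mex{1,1,1} = 0
G(11) = mex{0,0,0} = 1
G(12) = mex{1,1,1} = 0
G(13) = mex{0,0,0} = 1
G(14) = mex{1,1,1} = 0
G(15) = mex{0,0,0} = 1
G(16) = mex{1,1,1} = 0
G_A(16) = 0.
Stack B, S = {1, 8}:
n :  0  1  2  3  4  5  6  7  8  9 10
G :  0  1  0  1  0  1  0  1  2  0  1
G_B(10) = 1.
Stack C, S = {6, 7, 8, 9}:
n : 0 1 2 3 4 5 6 7
G : 0 0 0 0 0 0 1 1
G_C(7) = 1.
Combined Grundy value = 0 ⊕ 1 ⊕ 1 = 0.
A winning move leaves total XOR = 0, i.e. changes one component's Grundy value g to g ⊕ X where X is the current total.
Stack A: target g' = 0⊕0 = 0, but every legal move changes the Grundy value (mex property), so 0 moves.
Stack B: target g' = 1⊕0 = 1, but every legal move changes the Grundy value (mex property), so 0 moves.
Stack C: target g' = 1⊕0 = 1, but every legal move changes the Grundy value (mex property), so 0 moves.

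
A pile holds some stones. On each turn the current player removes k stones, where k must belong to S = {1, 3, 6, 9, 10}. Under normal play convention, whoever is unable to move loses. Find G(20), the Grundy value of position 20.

n :  0  1  2  3  4  5  6  7  8  9 10 11 12 13 14 15 16 17 18 19 20
G :  0  1  0  1  0  1  2  3  2  3  2  3  4  5  4  0  1  0  1  0  1

1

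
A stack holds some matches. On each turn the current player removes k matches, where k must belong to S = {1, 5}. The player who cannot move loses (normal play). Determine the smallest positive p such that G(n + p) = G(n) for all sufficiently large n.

G(0) = 0
G(1) = mex{0} = 1
G(2) = mex{1} = 0
G(3) = mex{0} = 1
G(4) = mex{1} = 0
G(5) = mex{0,0} = 1
G(6) = mex{1,1} = 0
G(7) = mex{0,0} = 1
G(8) = mex{1,1} = 0
G(9) = mex{0,0} = 1
G(10) = mex{1,1} = 0
G(11) = mex{0,0} = 1
G(12) = mex{1,1} = 0
G(13) = mex{0,0} = 1
G(14) = mex{1,1} = 0
G(n+2) = G(n) holds for n = 0,…,4 (a full window of length max(S) = 5), so the sequence is purely periodic with period 2.

2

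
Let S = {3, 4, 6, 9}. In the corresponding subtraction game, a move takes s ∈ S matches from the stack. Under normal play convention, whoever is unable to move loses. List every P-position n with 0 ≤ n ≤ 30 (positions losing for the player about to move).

0, 1, 2, 12, 13, 14, 24, 25, 26

G(0) = 0
G(1) = mex{} = 0
G(2) = mex{} = 0
G(3) = mex{0} = 1
G(4) = mex{0,0} = 1
G(5) = mex{0,0} = 1
G(6) = mex{1,0,0} = 2
G(7) = mex{1,1,0} = 2
G(8) = mex{1,1,0} = 2
G(9) = mex{2,1,1,0} = 3
G(10) = mex{2,2,1,0} = 3
G(11) = mex{2,2,1,0} = 3
G(12) = mex{3,2,2,1} = 0
G(13) = mex{3,3,2,1} = 0
G(14) = mex{3,3,2,1} = 0
G(15) = mex{0,3,3,2} = 1
G(16) = mex{0,0,3,2} = 1
G(17) = mex{0,0,3,2} = 1
G(18) = mex{1,0,0,3} = 2
G(19) = mex{1,1,0,3} = 2
G(20) = mex{1,1,0,3} = 2
G(21) = mex{2,1,1,0} = 3
G(22) = mex{2,2,1,0} = 3
G(23) = mex{2,2,1,0} = 3
G(24) = mex{3,2,2,1} = 0
G(25) = mex{3,3,2,1} = 0
G(26) = mex{3,3,2,1} = 0
G(27) = mex{0,3,3,2} = 1
G(28) = mex{0,0,3,2} = 1
G(29) = mex{0,0,3,2} = 1
G(30) = mex{1,0,0,3} = 2
P-positions are exactly the n with G(n) = 0.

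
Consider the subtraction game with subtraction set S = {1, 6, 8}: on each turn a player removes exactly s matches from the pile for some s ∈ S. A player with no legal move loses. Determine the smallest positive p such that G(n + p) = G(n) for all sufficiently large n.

7

n :  0  1  2  3  4  5  6  7  8  9 10 11 12 13 14 15 16
G :  0  1  0  1  0  1  2  0  1  0  1  0  1  2  0  1  0
G(n+7) = G(n) holds for n = 0,…,7 (a full window of length max(S) = 8), so the sequence is purely periodic with period 7.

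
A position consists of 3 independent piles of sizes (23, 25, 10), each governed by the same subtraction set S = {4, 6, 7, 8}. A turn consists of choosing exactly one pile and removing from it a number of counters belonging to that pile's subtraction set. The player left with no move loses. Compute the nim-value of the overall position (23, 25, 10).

0

All piles use S = {4, 6, 7, 8}:
G(0) = 0
G(1) = mex{} = 0
G(2) = mex{} = 0
G(3) = mex{} = 0
G(4) = mex{0} = 1
G(5) = mex{0} = 1
G(6) = mex{0,0} = 1
G(7) = mex{0,0,0} = 1
G(8) = mex{1,0,0,0} = 2
G(9) = mex{1,0,0,0} = 2
G(10) = mex{1,1,0,0} = 2
G(11) = mex{1,1,1,0} = 2
G(12) = mex{2,1,1,1} = 0
G(13) = mex{2,1,1,1} = 0
G(14) = mex{2,2,1,1} = 0
G(15) = mex{2,2,2,1} = 0
G(16) = mex{0,2,2,2} = 1
G(17) = mex{0,2,2,2} = 1
G(18) = mex{0,0,2,2} = 1
G(19) = mex{0,0,0,2} = 1
G(20) = mex{1,0,0,0} = 2
G(21) = mex{1,0,0,0} = 2
G(22) = mex{1,1,0,0} = 2
G(23) = mex{1,1,1,0} = 2
G(24) = mex{2,1,1,1} = 0
G(25) = mex{2,1,1,1} = 0
Pile A: G(23) = 2.
Pile B: G(25) = 0.
Pile C: G(10) = 2.
Combined Grundy value = 2 ⊕ 0 ⊕ 2 = 0.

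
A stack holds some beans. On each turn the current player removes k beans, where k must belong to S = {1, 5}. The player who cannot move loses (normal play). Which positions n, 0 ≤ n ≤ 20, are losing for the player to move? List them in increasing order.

n :  0  1  2  3  4  5  6  7  8  9 10 11 12 13 14 15 16 17 18 19 20
G :  0  1  0  1  0  1  0  1  0  1  0  1  0  1  0  1  0  1  0  1  0
P-positions are exactly the n with G(n) = 0.

0, 2, 4, 6, 8, 10, 12, 14, 16, 18, 20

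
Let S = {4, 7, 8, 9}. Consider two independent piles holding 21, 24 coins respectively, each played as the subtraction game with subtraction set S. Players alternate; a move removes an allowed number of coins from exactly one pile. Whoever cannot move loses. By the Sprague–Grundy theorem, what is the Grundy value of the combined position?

0

All piles use S = {4, 7, 8, 9}:
G(0) = 0
G(1) = mex{} = 0
G(2) = mex{} = 0
G(3) = mex{} = 0
G(4) = mex{0} = 1
G(5) = mex{0} = 1
G(6) = mex{0} = 1
G(7) = mex{0,0} = 1
G(8) = mex{1,0,0} = 2
G(9) = mex{1,0,0,0} = 2
G(10) = mex{1,0,0,0} = 2
G(11) = mex{1,1,0,0} = 2
G(12) = mex{2,1,1,0} = 3
G(13) = mex{2,1,1,1} = 0
G(14) = mex{2,1,1,1} = 0
G(15) = mex{2,2,1,1} = 0
G(16) = mex{3,2,2,1} = 0
G(17) = mex{0,2,2,2} = 1
G(18) = mex{0,2,2,2} = 1
G(19) = mex{0,3,2,2} = 1
G(20) = mex{0,0,3,2} = 1
G(21) = mex{1,0,0,3} = 2
G(22) = mex{1,0,0,0} = 2
G(23) = mex{1,0,0,0} = 2
G(24) = mex{1,1,0,0} = 2
Pile A: G(21) = 2.
Pile B: G(24) = 2.
Combined Grundy value = 2 ⊕ 2 = 0.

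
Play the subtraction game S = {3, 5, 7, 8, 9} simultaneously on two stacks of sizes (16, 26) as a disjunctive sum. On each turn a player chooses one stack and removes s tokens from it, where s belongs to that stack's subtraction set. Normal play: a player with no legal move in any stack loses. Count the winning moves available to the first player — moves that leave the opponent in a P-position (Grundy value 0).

All stacks use S = {3, 5, 7, 8, 9}:
G(0) = 0
G(1) = mex{} = 0
G(2) = mex{} = 0
G(3) = mex{0} = 1
G(4) = mex{0} = 1
G(5) = mex{0,0} = 1
G(6) = mex{1,0} = 2
G(7) = mex{1,0,0} = 2
G(8) = mex{1,1,0,0} = 2
G(9) = mex{2,1,0,0,0} = 3
G(10) = mex{2,1,1,0,0} = 3
G(11) = mex{2,2,1,1,0} = 3
G(12) = mex{3,2,1,1,1} = 0
G(13) = mex{3,2,2,1,1} = 0
G(14) = mex{3,3,2,2,1} = 0
G(15) = mex{0,3,2,2,2} = 1
G(16) = mex{0,3,3,2,2} = 1
G(17) = mex{0,0,3,3,2} = 1
G(18) = mex{1,0,3,3,3} = 2
G(19) = mex{1,0,0,3,3} = 2
G(20) = mex{1,1,0,0,3} = 2
G(21) = mex{2,1,0,0,0} = 3
G(22) = mex{2,1,1,0,0} = 3
G(23) = mex{2,2,1,1,0} = 3
G(24) = mex{3,2,1,1,1} = 0
G(25) = mex{3,2,2,1,1} = 0
G(26) = mex{3,3,2,2,1} = 0
Stack A: G(16) = 1.
Stack B: G(26) = 0.
Combined Grundy value = 1 ⊕ 0 = 1.
A winning move leaves total XOR = 0, i.e. changes one component's Grundy value g to g ⊕ X where X is the current total.
Stack A: need g' = 1⊕1 = 0. Options: 16−3→G=0, 16−5→G=3, 16−7→G=3, 16−8→G=2, 16−9→G=2. Hits: 1.
Stack B: need g' = 0⊕1 = 1. Options: 26−3→G=3, 26−5→G=3, 26−7→G=2, 26−8→G=2, 26−9→G=1. Hits: 1.

2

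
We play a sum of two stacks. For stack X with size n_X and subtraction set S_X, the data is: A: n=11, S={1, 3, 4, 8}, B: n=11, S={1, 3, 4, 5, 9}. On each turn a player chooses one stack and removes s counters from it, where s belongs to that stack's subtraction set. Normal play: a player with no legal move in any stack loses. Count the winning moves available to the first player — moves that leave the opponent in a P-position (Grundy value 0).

Stack A, S = {1, 3, 4, 8}:
n :  0  1  2  3  4  5  6  7  8  9 10 11
G :  0  1  0  1  2  3  2  0  1  0  1  2
G_A(11) = 2.
Stack B, S = {1, 3, 4, 5, 9}:
G(0) = 0
G(1) = mex{0} = 1
G(2) = mex{1} = 0
G(3) = mex{0,0} = 1
G(4) = mex{1,1,0} = 2
G(5) = mex{2,0,1,0} = 3
G(6) = mex{3,1,0,1} = 2
G(7) = mex{2,2,1,0} = 3
G(8) = mex{3,3,2,1} = 0
G(9) = mex{0,2,3,2,0} = 1
G(10) = mex{1,3,2,3,1} = 0
G(11) = mex{0,0,3,2,0} = 1
G_B(11) = 1.
Combined Grundy value = 2 ⊕ 1 = 3.
A winning move leaves total XOR = 0, i.e. changes one component's Grundy value g to g ⊕ X where X is the current total.
Stack A: need g' = 2⊕3 = 1. Options: 11−1→G=1, 11−3→G=1, 11−4→G=0, 11−8→G=1. Hits: 3.
Stack B: need g' = 1⊕3 = 2. Options: 11−1→G=0, 11−3→G=0, 11−4→G=3, 11−5→G=2, 11−9→G=0. Hits: 1.

4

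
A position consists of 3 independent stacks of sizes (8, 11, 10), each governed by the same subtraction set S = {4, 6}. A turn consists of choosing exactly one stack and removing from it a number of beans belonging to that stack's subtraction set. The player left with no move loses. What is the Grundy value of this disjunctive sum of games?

2

All stacks use S = {4, 6}:
n :  0  1  2  3  4  5  6  7  8  9 10 11
G :  0  0  0  0  1  1  1  1  2  2  0  0
Stack A: G(8) = 2.
Stack B: G(11) = 0.
Stack C: G(10) = 0.
Combined Grundy value = 2 ⊕ 0 ⊕ 0 = 2.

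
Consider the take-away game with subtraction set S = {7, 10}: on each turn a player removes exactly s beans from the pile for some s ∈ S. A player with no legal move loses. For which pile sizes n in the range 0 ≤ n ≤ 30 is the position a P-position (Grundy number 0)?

G(0) = 0
G(1) = mex{} = 0
G(2) = mex{} = 0
G(3) = mex{} = 0
G(4) = mex{} = 0
G(5) = mex{} = 0
G(6) = mex{} = 0
G(7) = mex{0} = 1
G(8) = mex{0} = 1
G(9) = mex{0} = 1
G(10) = mex{0,0} = 1
G(11) = mex{0,0} = 1
G(12) = mex{0,0} = 1
G(13) = mex{0,0} = 1
G(14) = mex{1,0} = 2
G(15) = mex{1,0} = 2
G(16) = mex{1,0} = 2
G(17) = mex{1,1} = 0
G(18) = mex{1,1} = 0
G(19) = mex{1,1} = 0
G(20) = mex{1,1} = 0
G(21) = mex{2,1} = 0
G(22) = mex{2,1} = 0
G(23) = mex{2,1} = 0
G(24) = mex{0,2} = 1
G(25) = mex{0,2} = 1
G(26) = mex{0,2} = 1
G(27) = mex{0,0} = 1
G(28) = mex{0,0} = 1
G(29) = mex{0,0} = 1
G(30) = mex{0,0} = 1
P-positions are exactly the n with G(n) = 0.

0, 1, 2, 3, 4, 5, 6, 17, 18, 19, 20, 21, 22, 23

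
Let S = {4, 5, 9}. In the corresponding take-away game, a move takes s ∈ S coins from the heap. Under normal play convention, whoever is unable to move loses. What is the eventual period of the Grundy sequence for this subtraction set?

13

G(0) = 0
G(1) = mex{} = 0
G(2) = mex{} = 0
G(3) = mex{} = 0
G(4) = mex{0} = 1
G(5) = mex{0,0} = 1
G(6) = mex{0,0} = 1
G(7) = mex{0,0} = 1
G(8) = mex{1,0} = 2
G(9) = mex{1,1,0} = 2
G(10) = mex{1,1,0} = 2
G(11) = mex{1,1,0} = 2
G(12) = mex{2,1,0} = 3
G(13) = mex{2,2,1} = 0
G(14) = mex{2,2,1} = 0
G(15) = mex{2,2,1} = 0
G(16) = mex{3,2,1} = 0
G(17) = mex{0,3,2} = 1
G(18) = mex{0,0,2} = 1
G(19) = mex{0,0,2} = 1
G(20) = mex{0,0,2} = 1
G(21) = mex{1,0,3} = 2
G(22) = mex{1,1,0} = 2
G(23) = mex{1,1,0} = 2
G(24) = mex{1,1,0} = 2
G(25) = mex{2,1,0} = 3
G(26) = mex{2,2,1} = 0
G(27) = mex{2,2,1} = 0
G(n+13) = G(n) holds for n = 0,…,8 (a full window of length max(S) = 9), so the sequence is purely periodic with period 13.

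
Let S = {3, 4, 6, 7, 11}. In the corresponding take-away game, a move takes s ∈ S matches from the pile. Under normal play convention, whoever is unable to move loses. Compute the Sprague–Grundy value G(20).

0

n :  0  1  2  3  4  5  6  7  8  9 10 11 12 13 14 15 16 17 18 19 20
G :  0  0  0  1  1  1  2  2  2  3  0  3  4  1  4  0  2  5  1  3  0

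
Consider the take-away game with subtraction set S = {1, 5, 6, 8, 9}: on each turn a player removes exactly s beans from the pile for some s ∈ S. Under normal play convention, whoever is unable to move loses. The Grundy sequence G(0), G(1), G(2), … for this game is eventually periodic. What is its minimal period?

G(0) = 0
G(1) = mex{0} = 1
G(2) = mex{1} = 0
G(3) = mex{0} = 1
G(4) = mex{1} = 0
G(5) = mex{0,0} = 1
G(6) = mex{1,1,0} = 2
G(7) = mex{2,0,1} = 3
G(8) = mex{3,1,0,0} = 2
G(9) = mex{2,0,1,1,0} = 3
G(10) = mex{3,1,0,0,1} = 2
G(11) = mex{2,2,1,1,0} = 3
G(12) = mex{3,3,2,0,1} = 4
G(13) = mex{4,2,3,1,0} = 5
G(14) = mex{5,3,2,2,1} = 0
G(15) = mex{0,2,3,3,2} = 1
G(16) = mex{1,3,2,2,3} = 0
G(17) = mex{0,4,3,3,2} = 1
G(18) = mex{1,5,4,2,3} = 0
G(19) = mex{0,0,5,3,2} = 1
G(20) = mex{1,1,0,4,3} = 2
G(21) = mex{2,0,1,5,4} = 3
G(22) = mex{3,1,0,0,5} = 2
G(23) = mex{2,0,1,1,0} = 3
G(24) = mex{3,1,0,0,1} = 2
G(25) = mex{2,2,1,1,0} = 3
G(26) = mex{3,3,2,0,1} = 4
G(27) = mex{4,2,3,1,0} = 5
G(28) = mex{5,3,2,2,1} = 0
G(29) = mex{0,2,3,3,2} = 1
G(n+14) = G(n) holds for n = 0,…,8 (a full window of length max(S) = 9), so the sequence is purely periodic with period 14.

14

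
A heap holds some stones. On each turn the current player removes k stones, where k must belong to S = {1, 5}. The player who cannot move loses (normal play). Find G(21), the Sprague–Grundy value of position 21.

n :  0  1  2  3  4  5  6  7  8  9 10 11 12 13 14 15 16 17 18 19 20 21
G :  0  1  0  1  0  1  0  1  0  1  0  1  0  1  0  1  0  1  0  1  0  1

1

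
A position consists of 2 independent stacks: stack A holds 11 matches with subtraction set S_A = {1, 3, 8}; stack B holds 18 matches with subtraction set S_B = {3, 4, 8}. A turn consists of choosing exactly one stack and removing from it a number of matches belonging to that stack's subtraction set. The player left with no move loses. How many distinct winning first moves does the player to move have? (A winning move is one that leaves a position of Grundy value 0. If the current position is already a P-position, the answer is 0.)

3

Stack A, S = {1, 3, 8}:
G(0) = 0
G(1) = mex{0} = 1
G(2) = mex{1} = 0
G(3) = mex{0,0} = 1
G(4) = mex{1,1} = 0
G(5) = mex{0,0} = 1
G(6) = mex{1,1} = 0
G(7) = mex{0,0} = 1
G(8) = mex{1,1,0} = 2
G(9) = mex{2,0,1} = 3
G(10) = mex{3,1,0} = 2
G(11) = mex{2,2,1} = 0
G_A(11) = 0.
Stack B, S = {3, 4, 8}:
n :  0  1  2  3  4  5  6  7  8  9 10 11 12 13 14 15 16 17 18
G :  0  0  0  1  1  1  2  0  2  3  1  3  0  0  0  1  1  1  2
G_B(18) = 2.
Combined Grundy value = 0 ⊕ 2 = 2.
A winning move leaves total XOR = 0, i.e. changes one component's Grundy value g to g ⊕ X where X is the current total.
Stack A: need g' = 0⊕2 = 2. Options: 11−1→G=2, 11−3→G=2, 11−8→G=1. Hits: 2.
Stack B: need g' = 2⊕2 = 0. Options: 18−3→G=1, 18−4→G=0, 18−8→G=1. Hits: 1.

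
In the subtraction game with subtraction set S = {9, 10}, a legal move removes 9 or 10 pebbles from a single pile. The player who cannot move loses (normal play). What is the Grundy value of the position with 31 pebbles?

1

n :  0  1  2  3  4  5  6  7  8  9 10 11 12 13 14 15 16 17 18 19 20 21 22 23 24 25 26 27 28 29 30 31
G :  0  0  0  0  0  0  0  0  0  1  1  1  1  1  1  1  1  1  2  0  0  0  0  0  0  0  0  0  1  1  1  1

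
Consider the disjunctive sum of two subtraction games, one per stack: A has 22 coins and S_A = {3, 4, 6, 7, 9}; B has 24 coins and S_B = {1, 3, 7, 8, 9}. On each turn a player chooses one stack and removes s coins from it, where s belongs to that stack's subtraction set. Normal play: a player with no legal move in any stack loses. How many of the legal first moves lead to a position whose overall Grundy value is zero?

3

Stack A, S = {3, 4, 6, 7, 9}:
G(0) = 0
G(1) = mex{} = 0
G(2) = mex{} = 0
G(3) = mex{0} = 1
G(4) = mex{0,0} = 1
G(5) = mex{0,0} = 1
G(6) = mex{1,0,0} = 2
G(7) = mex{1,1,0,0} = 2
G(8) = mex{1,1,0,0} = 2
G(9) = mex{2,1,1,0,0} = 3
G(10) = mex{2,2,1,1,0} = 3
G(11) = mex{2,2,1,1,0} = 3
G(12) = mex{3,2,2,1,1} = 0
G(13) = mex{3,3,2,2,1} = 0
G(14) = mex{3,3,2,2,1} = 0
G(15) = mex{0,3,3,2,2} = 1
G(16) = mex{0,0,3,3,2} = 1
G(17) = mex{0,0,3,3,2} = 1
G(18) = mex{1,0,0,3,3} = 2
G(19) = mex{1,1,0,0,3} = 2
G(20) = mex{1,1,0,0,3} = 2
G(21) = mex{2,1,1,0,0} = 3
G(22) = mex{2,2,1,1,0} = 3
G_A(22) = 3.
Stack B, S = {1, 3, 7, 8, 9}:
n :  0  1  2  3  4  5  6  7  8  9 10 11 12 13 14 15 16 17 18 19 20 21 22 23 24
G :  0  1  0  1  0  1  0  1  2  3  2  3  2  3  2  3  0  1  0  1  0  1  0  1  2
G_B(24) = 2.
Combined Grundy value = 3 ⊕ 2 = 1.
A winning move leaves total XOR = 0, i.e. changes one component's Grundy value g to g ⊕ X where X is the current total.
Stack A: need g' = 3⊕1 = 2. Options: 22−3→G=2, 22−4→G=2, 22−6→G=1, 22−7→G=1, 22−9→G=0. Hits: 2.
Stack B: need g' = 2⊕1 = 3. Options: 24−1→G=1, 24−3→G=1, 24−7→G=1, 24−8→G=0, 24−9→G=3. Hits: 1.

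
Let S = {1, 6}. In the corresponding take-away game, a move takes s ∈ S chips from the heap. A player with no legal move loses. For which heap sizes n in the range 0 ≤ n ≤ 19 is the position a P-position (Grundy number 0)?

0, 2, 4, 7, 9, 11, 14, 16, 18

n :  0  1  2  3  4  5  6  7  8  9 10 11 12 13 14 15 16 17 18 19
G :  0  1  0  1  0  1  2  0  1  0  1  0  1  2  0  1  0  1  0  1
P-positions are exactly the n with G(n) = 0.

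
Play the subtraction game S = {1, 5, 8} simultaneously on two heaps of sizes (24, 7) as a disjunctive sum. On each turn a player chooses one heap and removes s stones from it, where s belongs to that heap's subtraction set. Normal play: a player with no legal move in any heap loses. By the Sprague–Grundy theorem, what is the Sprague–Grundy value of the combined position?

All heaps use S = {1, 5, 8}:
G(0) = 0
G(1) = mex{0} = 1
G(2) = mex{1} = 0
G(3) = mex{0} = 1
G(4) = mex{1} = 0
G(5) = mex{0,0} = 1
G(6) = mex{1,1} = 0
G(7) = mex{0,0} = 1
G(8) = mex{1,1,0} = 2
G(9) = mex{2,0,1} = 3
G(10) = mex{3,1,0} = 2
G(11) = mex{2,0,1} = 3
G(12) = mex{3,1,0} = 2
G(13) = mex{2,2,1} = 0
G(14) = mex{0,3,0} = 1
G(15) = mex{1,2,1} = 0
G(16) = mex{0,3,2} = 1
G(17) = mex{1,2,3} = 0
G(18) = mex{0,0,2} = 1
G(19) = mex{1,1,3} = 0
G(20) = mex{0,0,2} = 1
G(21) = mex{1,1,0} = 2
G(22) = mex{2,0,1} = 3
G(23) = mex{3,1,0} = 2
G(24) = mex{2,0,1} = 3
Heap A: G(24) = 3.
Heap B: G(7) = 1.
Combined Grundy value = 3 ⊕ 1 = 2.

2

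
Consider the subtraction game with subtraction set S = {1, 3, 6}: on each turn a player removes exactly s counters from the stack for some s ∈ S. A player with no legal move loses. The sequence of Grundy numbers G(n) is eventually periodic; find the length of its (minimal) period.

9

n :  0  1  2  3  4  5  6  7  8  9 10 11 12 13 14 15 16 17 18 19
G :  0  1  0  1  0  1  2  3  2  0  1  0  1  0  1  2  3  2  0  1
G(n+9) = G(n) holds for n = 0,…,5 (a full window of length max(S) = 6), so the sequence is purely periodic with period 9.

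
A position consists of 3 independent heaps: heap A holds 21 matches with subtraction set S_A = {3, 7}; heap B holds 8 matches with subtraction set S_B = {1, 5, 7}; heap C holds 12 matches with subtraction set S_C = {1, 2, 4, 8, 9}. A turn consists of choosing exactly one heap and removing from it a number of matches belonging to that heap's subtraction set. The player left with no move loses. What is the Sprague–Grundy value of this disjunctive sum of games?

3

Heap A, S = {3, 7}:
G(0) = 0
G(1) = mex{} = 0
G(2) = mex{} = 0
G(3) = mex{0} = 1
G(4) = mex{0} = 1
G(5) = mex{0} = 1
G(6) = mex{1} = 0
G(7) = mex{1,0} = 2
G(8) = mex{1,0} = 2
G(9) = mex{0,0} = 1
G(10) = mex{2,1} = 0
G(11) = mex{2,1} = 0
G(12) = mex{1,1} = 0
G(13) = mex{0,0} = 1
G(14) = mex{0,2} = 1
G(15) = mex{0,2} = 1
G(16) = mex{1,1} = 0
G(17) = mex{1,0} = 2
G(18) = mex{1,0} = 2
G(19) = mex{0,0} = 1
G(20) = mex{2,1} = 0
G(21) = mex{2,1} = 0
G_A(21) = 0.
Heap B, S = {1, 5, 7}:
n : 0 1 2 3 4 5 6 7 8
G : 0 1 0 1 0 1 0 1 0
G_B(8) = 0.
Heap C, S = {1, 2, 4, 8, 9}:
n :  0  1  2  3  4  5  6  7  8  9 10 11 12
G :  0  1  2  0  1  2  0  1  2  3  4  5  3
G_C(12) = 3.
Combined Grundy value = 0 ⊕ 0 ⊕ 3 = 3.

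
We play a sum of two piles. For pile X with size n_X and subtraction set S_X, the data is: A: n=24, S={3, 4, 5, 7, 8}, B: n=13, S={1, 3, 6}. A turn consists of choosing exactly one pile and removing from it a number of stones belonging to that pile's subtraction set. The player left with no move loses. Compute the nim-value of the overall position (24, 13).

Pile A, S = {3, 4, 5, 7, 8}:
G(0) = 0
G(1) = mex{} = 0
G(2) = mex{} = 0
G(3) = mex{0} = 1
G(4) = mex{0,0} = 1
G(5) = mex{0,0,0} = 1
G(6) = mex{1,0,0} = 2
G(7) = mex{1,1,0,0} = 2
G(8) = mex{1,1,1,0,0} = 2
G(9) = mex{2,1,1,0,0} = 3
G(10) = mex{2,2,1,1,0} = 3
G(11) = mex{2,2,2,1,1} = 0
G(12) = mex{3,2,2,1,1} = 0
G(13) = mex{3,3,2,2,1} = 0
G(14) = mex{0,3,3,2,2} = 1
G(15) = mex{0,0,3,2,2} = 1
G(16) = mex{0,0,0,3,2} = 1
G(17) = mex{1,0,0,3,3} = 2
G(18) = mex{1,1,0,0,3} = 2
G(19) = mex{1,1,1,0,0} = 2
G(20) = mex{2,1,1,0,0} = 3
G(21) = mex{2,2,1,1,0} = 3
G(22) = mex{2,2,2,1,1} = 0
G(23) = mex{3,2,2,1,1} = 0
G(24) = mex{3,3,2,2,1} = 0
G_A(24) = 0.
Pile B, S = {1, 3, 6}:
G(0) = 0
G(1) = mex{0} = 1
G(2) = mex{1} = 0
G(3) = mex{0,0} = 1
G(4) = mex{1,1} = 0
G(5) = mex{0,0} = 1
G(6) = mex{1,1,0} = 2
G(7) = mex{2,0,1} = 3
G(8) = mex{3,1,0} = 2
G(9) = mex{2,2,1} = 0
G(10) = mex{0,3,0} = 1
G(11) = mex{1,2,1} = 0
G(12) = mex{0,0,2} = 1
G(13) = mex{1,1,3} = 0
G_B(13) = 0.
Combined Grundy value = 0 ⊕ 0 = 0.

0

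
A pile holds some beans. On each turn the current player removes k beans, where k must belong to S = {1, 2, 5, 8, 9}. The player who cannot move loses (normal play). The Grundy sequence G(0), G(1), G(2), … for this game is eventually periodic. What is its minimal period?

10

n :  0  1  2  3  4  5  6  7  8  9 10 11 12 13 14 15 16 17 18 19 20 21
G :  0  1  2  0  1  2  0  1  2  3  0  1  2  0  1  2  0  1  2  3  0  1
G(n+10) = G(n) holds for n = 0,…,8 (a full window of length max(S) = 9), so the sequence is purely periodic with period 10.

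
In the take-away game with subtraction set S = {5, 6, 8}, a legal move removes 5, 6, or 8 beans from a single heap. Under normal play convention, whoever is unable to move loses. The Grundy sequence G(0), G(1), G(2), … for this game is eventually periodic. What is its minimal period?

13

G(0) = 0
G(1) = mex{} = 0
G(2) = mex{} = 0
G(3) = mex{} = 0
G(4) = mex{} = 0
G(5) = mex{0} = 1
G(6) = mex{0,0} = 1
G(7) = mex{0,0} = 1
G(8) = mex{0,0,0} = 1
G(9) = mex{0,0,0} = 1
G(10) = mex{1,0,0} = 2
G(11) = mex{1,1,0} = 2
G(12) = mex{1,1,0} = 2
G(13) = mex{1,1,1} = 0
G(14) = mex{1,1,1} = 0
G(15) = mex{2,1,1} = 0
G(16) = mex{2,2,1} = 0
G(17) = mex{2,2,1} = 0
G(18) = mex{0,2,2} = 1
G(19) = mex{0,0,2} = 1
G(20) = mex{0,0,2} = 1
G(21) = mex{0,0,0} = 1
G(22) = mex{0,0,0} = 1
G(23) = mex{1,0,0} = 2
G(24) = mex{1,1,0} = 2
G(25) = mex{1,1,0} = 2
G(26) = mex{1,1,1} = 0
G(27) = mex{1,1,1} = 0
G(n+13) = G(n) holds for n = 0,…,7 (a full window of length max(S) = 8), so the sequence is purely periodic with period 13.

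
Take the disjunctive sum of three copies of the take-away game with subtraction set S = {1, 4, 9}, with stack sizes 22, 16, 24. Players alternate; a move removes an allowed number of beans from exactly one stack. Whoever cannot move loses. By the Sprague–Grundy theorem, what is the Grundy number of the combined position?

3

All stacks use S = {1, 4, 9}:
n :  0  1  2  3  4  5  6  7  8  9 10 11 12 13 14 15 16 17 18 19 20 21 22 23 24
G :  0  1  0  1  2  0  1  0  1  2  0  1  0  1  2  0  1  0  1  2  0  1  0  1  2
Stack A: G(22) = 0.
Stack B: G(16) = 1.
Stack C: G(24) = 2.
Combined Grundy value = 0 ⊕ 1 ⊕ 2 = 3.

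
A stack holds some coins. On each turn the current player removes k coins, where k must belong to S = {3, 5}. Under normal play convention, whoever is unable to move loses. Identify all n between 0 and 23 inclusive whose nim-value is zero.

0, 1, 2, 8, 9, 10, 16, 17, 18

n :  0  1  2  3  4  5  6  7  8  9 10 11 12 13 14 15 16 17 18 19 20 21 22 23
G :  0  0  0  1  1  1  2  2  0  0  0  1  1  1  2  2  0  0  0  1  1  1  2  2
P-positions are exactly the n with G(n) = 0.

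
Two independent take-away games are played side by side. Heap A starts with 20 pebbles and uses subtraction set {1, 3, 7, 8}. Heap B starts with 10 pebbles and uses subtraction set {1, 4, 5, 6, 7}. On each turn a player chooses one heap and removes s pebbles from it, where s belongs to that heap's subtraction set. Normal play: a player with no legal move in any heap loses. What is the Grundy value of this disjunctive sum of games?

1

Heap A, S = {1, 3, 7, 8}:
n :  0  1  2  3  4  5  6  7  8  9 10 11 12 13 14 15 16 17 18 19 20
G :  0  1  0  1  0  1  0  1  2  3  2  3  2  3  2  0  1  0  1  0  1
G_A(20) = 1.
Heap B, S = {1, 4, 5, 6, 7}:
G(0) = 0
G(1) = mex{0} = 1
G(2) = mex{1} = 0
G(3) = mex{0} = 1
G(4) = mex{1,0} = 2
G(5) = mex{2,1,0} = 3
G(6) = mex{3,0,1,0} = 2
G(7) = mex{2,1,0,1,0} = 3
G(8) = mex{3,2,1,0,1} = 4
G(9) = mex{4,3,2,1,0} = 5
G(10) = mex{5,2,3,2,1} = 0
G_B(10) = 0.
Combined Grundy value = 1 ⊕ 0 = 1.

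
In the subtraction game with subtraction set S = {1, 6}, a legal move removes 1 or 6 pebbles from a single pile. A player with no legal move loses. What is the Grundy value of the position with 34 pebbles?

2

n :  0  1  2  3  4  5  6  7  8  9 10 11 12 13 14 15 16 17 18 19 20 21 22 23 24 25 26 27 28 29 30 31 32 33 34
G :  0  1  0  1  0  1  2  0  1  0  1  0  1  2  0  1  0  1  0  1  2  0  1  0  1  0  1  2  0  1  0  1  0  1  2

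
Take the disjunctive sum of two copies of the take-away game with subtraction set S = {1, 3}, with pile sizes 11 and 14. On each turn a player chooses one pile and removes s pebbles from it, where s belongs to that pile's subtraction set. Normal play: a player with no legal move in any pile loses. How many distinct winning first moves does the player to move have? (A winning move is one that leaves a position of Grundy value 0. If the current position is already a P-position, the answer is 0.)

All piles use S = {1, 3}:
n :  0  1  2  3  4  5  6  7  8  9 10 11 12 13 14
G :  0  1  0  1  0  1  0  1  0  1  0  1  0  1  0
Pile A: G(11) = 1.
Pile B: G(14) = 0.
Combined Grundy value = 1 ⊕ 0 = 1.
A winning move leaves total XOR = 0, i.e. changes one component's Grundy value g to g ⊕ X where X is the current total.
Pile A: need g' = 1⊕1 = 0. Options: 11−1→G=0, 11−3→G=0. Hits: 2.
Pile B: need g' = 0⊕1 = 1. Options: 14−1→G=1, 14−3→G=1. Hits: 2.

4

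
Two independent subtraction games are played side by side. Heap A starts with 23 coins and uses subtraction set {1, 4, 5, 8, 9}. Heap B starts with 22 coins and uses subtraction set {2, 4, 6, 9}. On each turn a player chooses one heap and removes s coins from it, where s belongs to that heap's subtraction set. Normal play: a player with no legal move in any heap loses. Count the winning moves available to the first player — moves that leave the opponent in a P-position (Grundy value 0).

Heap A, S = {1, 4, 5, 8, 9}:
G(0) = 0
G(1) = mex{0} = 1
G(2) = mex{1} = 0
G(3) = mex{0} = 1
G(4) = mex{1,0} = 2
G(5) = mex{2,1,0} = 3
G(6) = mex{3,0,1} = 2
G(7) = mex{2,1,0} = 3
G(8) = mex{3,2,1,0} = 4
G(9) = mex{4,3,2,1,0} = 5
G(10) = mex{5,2,3,0,1} = 4
G(11) = mex{4,3,2,1,0} = 5
G(12) = mex{5,4,3,2,1} = 0
G(13) = mex{0,5,4,3,2} = 1
G(14) = mex{1,4,5,2,3} = 0
G(15) = mex{0,5,4,3,2} = 1
G(16) = mex{1,0,5,4,3} = 2
G(17) = mex{2,1,0,5,4} = 3
G(18) = mex{3,0,1,4,5} = 2
G(19) = mex{2,1,0,5,4} = 3
G(20) = mex{3,2,1,0,5} = 4
G(21) = mex{4,3,2,1,0} = 5
G(22) = mex{5,2,3,0,1} = 4
G(23) = mex{4,3,2,1,0} = 5
G_A(23) = 5.
Heap B, S = {2, 4, 6, 9}:
n :  0  1  2  3  4  5  6  7  8  9 10 11 12 13 14 15 16 17 18 19 20 21 22
G :  0  0  1  1  2  2  3  3  0  4  1  0  2  1  3  2  0  3  1  0  2  1  3
G_B(22) = 3.
Combined Grundy value = 5 ⊕ 3 = 6.
A winning move leaves total XOR = 0, i.e. changes one component's Grundy value g to g ⊕ X where X is the current total.
Heap A: need g' = 5⊕6 = 3. Options: 23−1→G=4, 23−4→G=3, 23−5→G=2, 23−8→G=1, 23−9→G=0. Hits: 1.
Heap B: need g' = 3⊕6 = 5. Options: 22−2→G=2, 22−4→G=1, 22−6→G=0, 22−9→G=1. Hits: 0.

1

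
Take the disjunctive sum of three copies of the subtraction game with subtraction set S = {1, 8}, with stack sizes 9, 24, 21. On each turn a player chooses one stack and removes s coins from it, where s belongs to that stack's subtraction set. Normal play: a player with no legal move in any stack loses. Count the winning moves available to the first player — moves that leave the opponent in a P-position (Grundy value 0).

All stacks use S = {1, 8}:
n :  0  1  2  3  4  5  6  7  8  9 10 11 12 13 14 15 16 17 18 19 20 21 22 23 24
G :  0  1  0  1  0  1  0  1  2  0  1  0  1  0  1  0  1  2  0  1  0  1  0  1  0
Stack A: G(9) = 0.
Stack B: G(24) = 0.
Stack C: G(21) = 1.
Combined Grundy value = 0 ⊕ 0 ⊕ 1 = 1.
A winning move leaves total XOR = 0, i.e. changes one component's Grundy value g to g ⊕ X where X is the current total.
Stack A: need g' = 0⊕1 = 1. Options: 9−1→G=2, 9−8→G=1. Hits: 1.
Stack B: need g' = 0⊕1 = 1. Options: 24−1→G=1, 24−8→G=1. Hits: 2.
Stack C: need g' = 1⊕1 = 0. Options: 21−1→G=0, 21−8→G=0. Hits: 2.

5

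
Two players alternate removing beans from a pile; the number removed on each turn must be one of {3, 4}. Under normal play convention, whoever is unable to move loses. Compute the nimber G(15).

G(0) = 0
G(1) = mex{} = 0
G(2) = mex{} = 0
G(3) = mex{0} = 1
G(4) = mex{0,0} = 1
G(5) = mex{0,0} = 1
G(6) = mex{1,0} = 2
G(7) = mex{1,1} = 0
G(8) = mex{1,1} = 0
G(9) = mex{2,1} = 0
G(10) = mex{0,2} = 1
G(11) = mex{0,0} = 1
G(12) = mex{0,0} = 1
G(13) = mex{1,0} = 2
G(14) = mex{1,1} = 0
G(15) = mex{1,1} = 0

0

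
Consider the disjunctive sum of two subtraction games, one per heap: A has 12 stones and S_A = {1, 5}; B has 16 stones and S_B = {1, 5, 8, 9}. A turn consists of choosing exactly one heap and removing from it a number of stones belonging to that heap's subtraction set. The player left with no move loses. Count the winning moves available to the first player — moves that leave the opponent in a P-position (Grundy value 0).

Heap A, S = {1, 5}:
G(0) = 0
G(1) = mex{0} = 1
G(2) = mex{1} = 0
G(3) = mex{0} = 1
G(4) = mex{1} = 0
G(5) = mex{0,0} = 1
G(6) = mex{1,1} = 0
G(7) = mex{0,0} = 1
G(8) = mex{1,1} = 0
G(9) = mex{0,0} = 1
G(10) = mex{1,1} = 0
G(11) = mex{0,0} = 1
G(12) = mex{1,1} = 0
G_A(12) = 0.
Heap B, S = {1, 5, 8, 9}:
n :  0  1  2  3  4  5  6  7  8  9 10 11 12 13 14 15 16
G :  0  1  0  1  0  1  0  1  2  3  2  3  2  3  2  3  0
G_B(16) = 0.
Combined Grundy value = 0 ⊕ 0 = 0.
A winning move leaves total XOR = 0, i.e. changes one component's Grundy value g to g ⊕ X where X is the current total.
Heap A: target g' = 0⊕0 = 0, but every legal move changes the Grundy value (mex property), so 0 moves.
Heap B: target g' = 0⊕0 = 0, but every legal move changes the Grundy value (mex property), so 0 moves.

0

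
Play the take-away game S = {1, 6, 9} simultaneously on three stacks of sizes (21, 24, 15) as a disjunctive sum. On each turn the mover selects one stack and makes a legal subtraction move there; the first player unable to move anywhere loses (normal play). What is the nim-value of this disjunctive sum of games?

All stacks use S = {1, 6, 9}:
G(0) = 0
G(1) = mex{0} = 1
G(2) = mex{1} = 0
G(3) = mex{0} = 1
G(4) = mex{1} = 0
G(5) = mex{0} = 1
G(6) = mex{1,0} = 2
G(7) = mex{2,1} = 0
G(8) = mex{0,0} = 1
G(9) = mex{1,1,0} = 2
G(10) = mex{2,0,1} = 3
G(11) = mex{3,1,0} = 2
G(12) = mex{2,2,1} = 0
G(13) = mex{0,0,0} = 1
G(14) = mex{1,1,1} = 0
G(15) = mex{0,2,2} = 1
G(16) = mex{1,3,0} = 2
G(17) = mex{2,2,1} = 0
G(18) = mex{0,0,2} = 1
G(19) = mex{1,1,3} = 0
G(20) = mex{0,0,2} = 1
G(21) = mex{1,1,0} = 2
G(22) = mex{2,2,1} = 0
G(23) = mex{0,0,0} = 1
G(24) = mex{1,1,1} = 0
Stack A: G(21) = 2.
Stack B: G(24) = 0.
Stack C: G(15) = 1.
Combined Grundy value = 2 ⊕ 0 ⊕ 1 = 3.

3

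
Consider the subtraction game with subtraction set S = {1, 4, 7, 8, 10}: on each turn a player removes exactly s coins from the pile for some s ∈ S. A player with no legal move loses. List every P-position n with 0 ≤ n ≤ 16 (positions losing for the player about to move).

0, 2, 5, 11, 14, 16

G(0) = 0
G(1) = mex{0} = 1
G(2) = mex{1} = 0
G(3) = mex{0} = 1
G(4) = mex{1,0} = 2
G(5) = mex{2,1} = 0
G(6) = mex{0,0} = 1
G(7) = mex{1,1,0} = 2
G(8) = mex{2,2,1,0} = 3
G(9) = mex{3,0,0,1} = 2
G(10) = mex{2,1,1,0,0} = 3
G(11) = mex{3,2,2,1,1} = 0
G(12) = mex{0,3,0,2,0} = 1
G(13) = mex{1,2,1,0,1} = 3
G(14) = mex{3,3,2,1,2} = 0
G(15) = mex{0,0,3,2,0} = 1
G(16) = mex{1,1,2,3,1} = 0
P-positions are exactly the n with G(n) = 0.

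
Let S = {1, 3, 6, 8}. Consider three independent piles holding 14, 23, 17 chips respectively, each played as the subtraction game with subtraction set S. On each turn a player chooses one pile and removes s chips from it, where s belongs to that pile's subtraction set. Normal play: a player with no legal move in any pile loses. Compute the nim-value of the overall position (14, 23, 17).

2

All piles use S = {1, 3, 6, 8}:
n :  0  1  2  3  4  5  6  7  8  9 10 11 12 13 14 15 16 17 18 19 20 21 22 23
G :  0  1  0  1  0  1  2  3  2  0  1  0  1  0  1  2  3  2  0  1  0  1  0  1
Pile A: G(14) = 1.
Pile B: G(23) = 1.
Pile C: G(17) = 2.
Combined Grundy value = 1 ⊕ 1 ⊕ 2 = 2.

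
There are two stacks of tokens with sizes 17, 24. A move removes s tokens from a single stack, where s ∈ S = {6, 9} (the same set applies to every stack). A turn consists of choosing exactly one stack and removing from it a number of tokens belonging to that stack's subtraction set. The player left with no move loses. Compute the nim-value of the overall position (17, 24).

All stacks use S = {6, 9}:
G(0) = 0
G(1) = mex{} = 0
G(2) = mex{} = 0
G(3) = mex{} = 0
G(4) = mex{} = 0
G(5) = mex{} = 0
G(6) = mex{0} = 1
G(7) = mex{0} = 1
G(8) = mex{0} = 1
G(9) = mex{0,0} = 1
G(10) = mex{0,0} = 1
G(11) = mex{0,0} = 1
G(12) = mex{1,0} = 2
G(13) = mex{1,0} = 2
G(14) = mex{1,0} = 2
G(15) = mex{1,1} = 0
G(16) = mex{1,1} = 0
G(17) = mex{1,1} = 0
G(18) = mex{2,1} = 0
G(19) = mex{2,1} = 0
G(20) = mex{2,1} = 0
G(21) = mex{0,2} = 1
G(22) = mex{0,2} = 1
G(23) = mex{0,2} = 1
G(24) = mex{0,0} = 1
Stack A: G(17) = 0.
Stack B: G(24) = 1.
Combined Grundy value = 0 ⊕ 1 = 1.

1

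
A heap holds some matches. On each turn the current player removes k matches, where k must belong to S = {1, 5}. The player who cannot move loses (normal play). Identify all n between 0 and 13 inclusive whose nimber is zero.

G(0) = 0
G(1) = mex{0} = 1
G(2) = mex{1} = 0
G(3) = mex{0} = 1
G(4) = mex{1} = 0
G(5) = mex{0,0} = 1
G(6) = mex{1,1} = 0
G(7) = mex{0,0} = 1
G(8) = mex{1,1} = 0
G(9) = mex{0,0} = 1
G(10) = mex{1,1} = 0
G(11) = mex{0,0} = 1
G(12) = mex{1,1} = 0
G(13) = mex{0,0} = 1
P-positions are exactly the n with G(n) = 0.

0, 2, 4, 6, 8, 10, 12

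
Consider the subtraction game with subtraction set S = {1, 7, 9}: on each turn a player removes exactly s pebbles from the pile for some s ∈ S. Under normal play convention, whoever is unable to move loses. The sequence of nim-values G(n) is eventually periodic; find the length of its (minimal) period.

G(0) = 0
G(1) = mex{0} = 1
G(2) = mex{1} = 0
G(3) = mex{0} = 1
G(4) = mex{1} = 0
G(5) = mex{0} = 1
G(6) = mex{1} = 0
G(7) = mex{0,0} = 1
G(8) = mex{1,1} = 0
G(9) = mex{0,0,0} = 1
G(10) = mex{1,1,1} = 0
G(11) = mex{0,0,0} = 1
G(12) = mex{1,1,1} = 0
G(13) = mex{0,0,0} = 1
G(14) = mex{1,1,1} = 0
G(n+2) = G(n) holds for n = 0,…,8 (a full window of length max(S) = 9), so the sequence is purely periodic with period 2.

2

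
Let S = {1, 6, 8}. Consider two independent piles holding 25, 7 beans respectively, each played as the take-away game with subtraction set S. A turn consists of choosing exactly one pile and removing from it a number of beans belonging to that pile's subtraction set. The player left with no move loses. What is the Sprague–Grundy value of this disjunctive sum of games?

All piles use S = {1, 6, 8}:
n :  0  1  2  3  4  5  6  7  8  9 10 11 12 13 14 15 16 17 18 19 20 21 22 23 24 25
G :  0  1  0  1  0  1  2  0  1  0  1  0  1  2  0  1  0  1  0  1  2  0  1  0  1  0
Pile A: G(25) = 0.
Pile B: G(7) = 0.
Combined Grundy value = 0 ⊕ 0 = 0.

0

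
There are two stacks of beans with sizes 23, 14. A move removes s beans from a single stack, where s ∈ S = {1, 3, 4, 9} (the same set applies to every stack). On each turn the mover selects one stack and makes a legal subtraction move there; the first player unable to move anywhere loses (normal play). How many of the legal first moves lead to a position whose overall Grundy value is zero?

All stacks use S = {1, 3, 4, 9}:
n :  0  1  2  3  4  5  6  7  8  9 10 11 12 13 14 15 16 17 18 19 20 21 22 23
G :  0  1  0  1  2  3  2  0  1  4  3  2  0  1  0  1  2  3  2  0  1  4  3  2
Stack A: G(23) = 2.
Stack B: G(14) = 0.
Combined Grundy value = 2 ⊕ 0 = 2.
A winning move leaves total XOR = 0, i.e. changes one component's Grundy value g to g ⊕ X where X is the current total.
Stack A: need g' = 2⊕2 = 0. Options: 23−1→G=3, 23−3→G=1, 23−4→G=0, 23−9→G=0. Hits: 2.
Stack B: need g' = 0⊕2 = 2. Options: 14−1→G=1, 14−3→G=2, 14−4→G=3, 14−9→G=3. Hits: 1.

3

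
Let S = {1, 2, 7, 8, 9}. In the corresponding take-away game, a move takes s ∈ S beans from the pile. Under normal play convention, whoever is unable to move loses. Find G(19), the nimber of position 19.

0

G(0) = 0
G(1) = mex{0} = 1
G(2) = mex{1,0} = 2
G(3) = mex{2,1} = 0
G(4) = mex{0,2} = 1
G(5) = mex{1,0} = 2
G(6) = mex{2,1} = 0
G(7) = mex{0,2,0} = 1
G(8) = mex{1,0,1,0} = 2
G(9) = mex{2,1,2,1,0} = 3
G(10) = mex{3,2,0,2,1} = 4
G(11) = mex{4,3,1,0,2} = 5
G(12) = mex{5,4,2,1,0} = 3
G(13) = mex{3,5,0,2,1} = 4
G(14) = mex{4,3,1,0,2} = 5
G(15) = mex{5,4,2,1,0} = 3
G(16) = mex{3,5,3,2,1} = 0
G(17) = mex{0,3,4,3,2} = 1
G(18) = mex{1,0,5,4,3} = 2
G(19) = mex{2,1,3,5,4} = 0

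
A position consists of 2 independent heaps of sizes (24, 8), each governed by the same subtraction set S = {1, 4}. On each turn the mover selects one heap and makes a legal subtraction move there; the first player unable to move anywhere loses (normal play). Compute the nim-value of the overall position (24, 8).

All heaps use S = {1, 4}:
n :  0  1  2  3  4  5  6  7  8  9 10 11 12 13 14 15 16 17 18 19 20 21 22 23 24
G :  0  1  0  1  2  0  1  0  1  2  0  1  0  1  2  0  1  0  1  2  0  1  0  1  2
Heap A: G(24) = 2.
Heap B: G(8) = 1.
Combined Grundy value = 2 ⊕ 1 = 3.

3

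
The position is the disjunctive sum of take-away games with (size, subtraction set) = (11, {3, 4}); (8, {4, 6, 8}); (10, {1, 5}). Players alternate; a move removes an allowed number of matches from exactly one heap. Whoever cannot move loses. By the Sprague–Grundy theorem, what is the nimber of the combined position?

Heap A, S = {3, 4}:
n :  0  1  2  3  4  5  6  7  8  9 10 11
G :  0  0  0  1  1  1  2  0  0  0  1  1
G_A(11) = 1.
Heap B, S = {4, 6, 8}:
n : 0 1 2 3 4 5 6 7 8
G : 0 0 0 0 1 1 1 1 2
G_B(8) = 2.
Heap C, S = {1, 5}:
G(0) = 0
G(1) = mex{0} = 1
G(2) = mex{1} = 0
G(3) = mex{0} = 1
G(4) = mex{1} = 0
G(5) = mex{0,0} = 1
G(6) = mex{1,1} = 0
G(7) = mex{0,0} = 1
G(8) = mex{1,1} = 0
G(9) = mex{0,0} = 1
G(10) = mex{1,1} = 0
G_C(10) = 0.
Combined Grundy value = 1 ⊕ 2 ⊕ 0 = 3.

3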